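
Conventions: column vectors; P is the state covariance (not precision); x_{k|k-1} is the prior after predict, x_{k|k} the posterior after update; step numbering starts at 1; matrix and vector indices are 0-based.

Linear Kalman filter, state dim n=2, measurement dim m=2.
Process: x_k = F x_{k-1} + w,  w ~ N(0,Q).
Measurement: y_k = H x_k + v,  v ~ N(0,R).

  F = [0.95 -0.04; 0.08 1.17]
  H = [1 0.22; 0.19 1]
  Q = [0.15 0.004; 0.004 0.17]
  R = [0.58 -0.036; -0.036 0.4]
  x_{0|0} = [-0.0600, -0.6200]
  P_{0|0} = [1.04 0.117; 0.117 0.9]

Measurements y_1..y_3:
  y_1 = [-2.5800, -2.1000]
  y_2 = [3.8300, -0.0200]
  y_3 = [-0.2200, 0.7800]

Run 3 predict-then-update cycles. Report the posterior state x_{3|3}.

x_post = [0.5933, -0.0771]

step 1: x^-=[-0.0322, -0.7302]  P^-=[1.0811 0.1706; 0.1706 1.4306]  S=[1.8054 0.6619; 0.6619 1.9344]  K=[0.6270 -0.0202; -0.0097 0.7596]  nu=[-2.3872, -1.3637]  x^+=[-1.5015, -1.7430]  P^+=[0.3873 -0.1042; -0.1042 0.3240]
step 2: x^-=[-1.3567, -2.1594]  P^-=[0.5080 -0.0972; -0.0972 0.5965]  S=[1.0741 0.0904; 0.0904 0.9779]  K=[0.4567 -0.0430; -0.0183 0.5928]  nu=[5.6617, 2.3972]  x^+=[1.1258, -0.8419]  P^+=[0.2858 -0.0879; -0.0879 0.2545]
step 3: x^-=[1.1032, -0.8949]  P^-=[0.4150 -0.0836; -0.0836 0.5037]  S=[0.9826 0.0665; 0.0665 0.8869]  K=[0.4060 -0.0359; -0.0096 0.5507]  nu=[-1.1263, 1.4653]  x^+=[0.5933, -0.0771]  P^+=[0.2538 -0.0772; -0.0772 0.2353]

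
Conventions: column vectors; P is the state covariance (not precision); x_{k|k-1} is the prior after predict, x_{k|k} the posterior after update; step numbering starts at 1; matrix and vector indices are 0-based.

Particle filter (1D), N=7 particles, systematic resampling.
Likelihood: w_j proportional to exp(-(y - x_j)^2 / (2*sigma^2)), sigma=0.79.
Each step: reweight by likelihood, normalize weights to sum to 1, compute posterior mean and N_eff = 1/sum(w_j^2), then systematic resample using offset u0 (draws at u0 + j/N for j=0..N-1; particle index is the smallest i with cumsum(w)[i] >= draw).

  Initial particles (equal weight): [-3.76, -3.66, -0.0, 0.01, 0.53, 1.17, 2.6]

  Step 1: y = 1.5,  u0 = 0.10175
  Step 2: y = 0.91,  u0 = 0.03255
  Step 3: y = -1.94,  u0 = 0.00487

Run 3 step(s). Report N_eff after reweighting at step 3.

step 1: w=[0.0000, 0.0000, 0.0785, 0.0804, 0.2241, 0.4364, 0.1806]  mean=1.0997  Neff=3.4978  idx=[3, 4, 5, 5, 5, 5, 6]
step 2: w=[0.0985, 0.1679, 0.1786, 0.1786, 0.1786, 0.1786, 0.0191]  mean=0.9756  Neff=6.0288  idx=[0, 1, 2, 3, 3, 4, 5]
step 3: w=[0.8306, 0.1317, 0.0075, 0.0075, 0.0075, 0.0075, 0.0075]  mean=0.1222  Neff=1.4134  idx=[0, 0, 0, 0, 0, 0, 1]

N_eff = 1.4134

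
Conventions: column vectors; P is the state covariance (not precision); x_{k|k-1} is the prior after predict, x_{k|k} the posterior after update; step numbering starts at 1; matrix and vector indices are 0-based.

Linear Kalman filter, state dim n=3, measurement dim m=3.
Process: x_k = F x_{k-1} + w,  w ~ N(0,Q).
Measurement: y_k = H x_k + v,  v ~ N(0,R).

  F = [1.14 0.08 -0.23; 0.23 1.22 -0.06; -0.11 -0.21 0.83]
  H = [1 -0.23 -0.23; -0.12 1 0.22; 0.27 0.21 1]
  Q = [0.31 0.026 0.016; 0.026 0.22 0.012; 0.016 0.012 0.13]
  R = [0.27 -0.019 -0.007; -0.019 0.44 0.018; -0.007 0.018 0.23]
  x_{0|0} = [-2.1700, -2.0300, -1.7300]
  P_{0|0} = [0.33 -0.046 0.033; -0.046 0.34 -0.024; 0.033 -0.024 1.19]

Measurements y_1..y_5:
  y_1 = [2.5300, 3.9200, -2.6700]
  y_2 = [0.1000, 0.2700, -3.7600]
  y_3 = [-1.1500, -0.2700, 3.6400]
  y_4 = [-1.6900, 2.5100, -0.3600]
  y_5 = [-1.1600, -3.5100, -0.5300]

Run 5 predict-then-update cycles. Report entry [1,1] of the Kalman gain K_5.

K[1,1] = 0.6304

step 1: x^-=[-2.2383, -2.8719, -0.7709]  P^-=[0.7792 0.1002 -0.2175; 0.1002 0.7246 -0.1524; -0.2175 -0.1524 0.9690]  S=[1.1766 -0.2364 -0.2013; -0.2364 1.1431 0.2363; -0.2013 0.2363 1.1176]  K=[0.7241 0.0880 0.1242; 0.0839 0.6309 -0.0943; -0.2393 -0.1329 0.7708]  nu=[3.9305, 6.6929, -0.6917]  x^+=[1.1107, 1.7454, -3.1339]  P^+=[0.1973 0.0598 -0.0408; 0.0598 0.3014 -0.0904; -0.0408 -0.0904 0.2066]
step 2: x^-=[2.1266, 2.5729, -3.0899]  P^-=[0.6149 0.2251 -0.1181; 0.2251 0.7277 -0.1921; -0.1181 -0.1921 0.3297]  S=[0.8713 -0.0209 0.0241; -0.0209 1.0602 0.0847; 0.0241 0.0847 0.5177]  K=[0.6767 0.1209 0.1327; 0.1339 0.6291 -0.0677; -0.1899 -0.1455 0.5300]  nu=[-2.1455, -1.3679, -1.7846]  x^+=[0.2724, 1.5459, -3.4291]  P^+=[0.1877 0.0737 -0.0382; 0.0737 0.3013 -0.0883; -0.0382 -0.0883 0.1495]
step 3: x^-=[1.2229, 2.1543, -3.2007]  P^-=[0.6004 0.2403 -0.1066; 0.2403 0.7342 -0.1889; -0.1066 -0.1889 0.2897]  S=[0.8431 -0.0010 0.0411; -0.0010 1.0617 0.0841; 0.0411 0.0841 0.4862]  K=[0.6690 0.1260 0.1395; 0.1399 0.6300 -0.0588; -0.1783 -0.1453 0.4953]  nu=[-2.6136, -1.5734, 6.0582]  x^+=[0.1214, 0.4410, 0.4942]  P^+=[0.1863 0.0756 -0.0365; 0.0756 0.3017 -0.0869; -0.0365 -0.0869 0.1407]
step 4: x^-=[0.0601, 0.5363, 0.3042]  P^-=[0.5976 0.2420 -0.1035; 0.2420 0.7356 -0.1871; -0.1035 -0.1871 0.2829]  S=[0.8379 0.0014 0.0446; 0.0014 1.0629 0.0851; 0.0446 0.0851 0.4819]  K=[0.6674 0.1266 0.1415; 0.1403 0.6303 -0.0565; -0.1756 -0.1448 0.4894]  nu=[-1.5567, 1.9139, -0.7930]  x^+=[-0.8488, 1.5692, -0.0877]  P^+=[0.1860 0.0758 -0.0360; 0.0758 0.3018 -0.0865; -0.0360 -0.0865 0.1391]
step 5: x^-=[-0.8219, 1.7244, -0.3089]  P^-=[0.5968 0.2420 -0.1026; 0.2420 0.7357 -0.1865; -0.1026 -0.1865 0.2816]  S=[0.8368 0.0015 0.0453; 0.0015 1.0632 0.0854; 0.0453 0.0854 0.4812]  K=[0.6670 0.1267 0.1419; 0.1401 0.6304 -0.0559; -0.1749 -0.1446 0.4883]  nu=[-0.0126, -5.2651, -0.3613]  x^+=[-1.5484, -1.5760, 0.2781]  P^+=[0.1859 0.0758 -0.0358; 0.0758 0.3018 -0.0863; -0.0358 -0.0863 0.1387]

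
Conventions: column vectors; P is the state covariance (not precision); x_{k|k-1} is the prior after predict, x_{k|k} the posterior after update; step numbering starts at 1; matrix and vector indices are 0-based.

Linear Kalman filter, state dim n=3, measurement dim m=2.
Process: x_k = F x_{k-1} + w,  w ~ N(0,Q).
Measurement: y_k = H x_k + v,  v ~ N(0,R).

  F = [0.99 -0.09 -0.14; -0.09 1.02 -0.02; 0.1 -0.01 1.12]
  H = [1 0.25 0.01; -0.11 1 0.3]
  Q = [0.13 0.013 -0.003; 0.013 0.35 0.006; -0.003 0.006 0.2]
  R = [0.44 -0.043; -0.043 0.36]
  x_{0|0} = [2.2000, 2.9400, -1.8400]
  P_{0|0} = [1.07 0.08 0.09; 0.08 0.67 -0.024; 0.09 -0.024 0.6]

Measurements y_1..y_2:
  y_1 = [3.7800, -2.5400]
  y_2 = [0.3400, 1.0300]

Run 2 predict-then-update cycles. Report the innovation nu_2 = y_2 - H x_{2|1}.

step 1: x^-=[2.1710, 2.8376, -1.8702]  P^-=[1.1561 -0.0580 0.1089; -0.0580 1.0426 -0.0523; 0.1089 -0.0523 0.9839]  S=[1.6343 0.0651; 0.0651 1.4793]  K=[0.7045 -0.1341; 0.0960 0.6943; 0.0585 0.1535]  nu=[0.9183, -4.5777]  x^+=[3.4319, -0.2523, -2.5191]  P^+=[0.3306 -0.0618 0.0654; -0.0618 0.3058 -0.2228; 0.0654 -0.2228 0.9423]
step 2: x^-=[3.7730, -0.5159, -2.4757]  P^-=[0.4622 -0.0739 -0.0228; -0.0739 0.6919 -0.2888; -0.0228 -0.2888 1.4052]  S=[0.9067 -0.0199; -0.0199 1.0284]  K=[0.4865 -0.1185; 0.1192 0.5987; -0.0865 0.1298]  nu=[-3.2792, 2.7036]  x^+=[1.8571, 0.7119, -1.8411]  P^+=[0.2308 -0.0480 0.0326; -0.0480 0.3132 -0.3601; 0.0326 -0.3601 1.3806]

innov = [-3.2792, 2.7036]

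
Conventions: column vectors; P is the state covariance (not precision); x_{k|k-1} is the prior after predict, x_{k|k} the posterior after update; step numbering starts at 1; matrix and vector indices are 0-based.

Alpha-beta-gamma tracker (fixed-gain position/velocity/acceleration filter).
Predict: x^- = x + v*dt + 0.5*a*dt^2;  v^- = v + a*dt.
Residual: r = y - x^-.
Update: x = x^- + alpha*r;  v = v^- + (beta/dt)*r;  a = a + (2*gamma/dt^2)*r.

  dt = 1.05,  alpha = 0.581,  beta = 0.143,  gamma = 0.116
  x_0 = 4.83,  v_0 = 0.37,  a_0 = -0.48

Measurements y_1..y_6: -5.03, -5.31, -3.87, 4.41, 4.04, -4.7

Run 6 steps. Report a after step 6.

a_post = 3.8900

step 1: x_pred=4.9539  r=-9.9839  x^+=-0.8467  v^+=-1.4937  a^+=-2.5809
step 2: x_pred=-3.8379  r=-1.4721  x^+=-4.6932  v^+=-4.4042  a^+=-2.8907
step 3: x_pred=-10.9111  r=7.0411  x^+=-6.8202  v^+=-6.4805  a^+=-1.4090
step 4: x_pred=-14.4014  r=18.8114  x^+=-3.4720  v^+=-5.3980  a^+=2.5495
step 5: x_pred=-7.7345  r=11.7745  x^+=-0.8935  v^+=-1.1175  a^+=5.0272
step 6: x_pred=0.7043  r=-5.4043  x^+=-2.4356  v^+=3.4250  a^+=3.8900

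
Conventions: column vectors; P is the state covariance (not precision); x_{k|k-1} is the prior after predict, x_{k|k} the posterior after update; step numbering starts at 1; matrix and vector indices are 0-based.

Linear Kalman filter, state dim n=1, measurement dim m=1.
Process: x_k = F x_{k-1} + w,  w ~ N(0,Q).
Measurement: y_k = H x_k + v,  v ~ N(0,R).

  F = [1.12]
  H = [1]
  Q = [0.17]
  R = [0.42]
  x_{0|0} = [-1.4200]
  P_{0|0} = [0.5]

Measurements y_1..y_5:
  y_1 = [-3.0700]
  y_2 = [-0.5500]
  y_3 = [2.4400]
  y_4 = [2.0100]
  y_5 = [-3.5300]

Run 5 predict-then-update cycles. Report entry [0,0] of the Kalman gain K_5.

K[0,0] = 0.5123

step 1: x^-=[-1.5904]  P^-=[0.7972]  S=[1.2172]  K=[0.6549]  nu=[-1.4796]  x^+=[-2.5595]  P^+=[0.2751]
step 2: x^-=[-2.8666]  P^-=[0.5151]  S=[0.9351]  K=[0.5508]  nu=[2.3166]  x^+=[-1.5905]  P^+=[0.2313]
step 3: x^-=[-1.7814]  P^-=[0.4602]  S=[0.8802]  K=[0.5228]  nu=[4.2214]  x^+=[0.4257]  P^+=[0.2196]
step 4: x^-=[0.4768]  P^-=[0.4455]  S=[0.8655]  K=[0.5147]  nu=[1.5332]  x^+=[1.2659]  P^+=[0.2162]
step 5: x^-=[1.4179]  P^-=[0.4412]  S=[0.8612]  K=[0.5123]  nu=[-4.9479]  x^+=[-1.1169]  P^+=[0.2152]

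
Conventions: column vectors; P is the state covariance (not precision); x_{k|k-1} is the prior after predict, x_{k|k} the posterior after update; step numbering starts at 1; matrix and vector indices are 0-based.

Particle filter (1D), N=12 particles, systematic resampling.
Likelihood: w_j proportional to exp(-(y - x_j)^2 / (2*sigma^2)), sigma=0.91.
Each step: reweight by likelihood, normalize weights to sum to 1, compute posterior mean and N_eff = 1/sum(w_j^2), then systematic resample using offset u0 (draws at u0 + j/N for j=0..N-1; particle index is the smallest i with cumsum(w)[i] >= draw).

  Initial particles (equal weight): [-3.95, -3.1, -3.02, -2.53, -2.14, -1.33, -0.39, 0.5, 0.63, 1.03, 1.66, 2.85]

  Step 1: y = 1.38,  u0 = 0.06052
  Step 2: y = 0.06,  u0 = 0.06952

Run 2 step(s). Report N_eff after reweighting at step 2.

N_eff = 9.2318

step 1: w=[0.0000, 0.0000, 0.0000, 0.0000, 0.0002, 0.0032, 0.0413, 0.1714, 0.1948, 0.2540, 0.2609, 0.0742]  mean=1.0938  Neff=4.8277  idx=[7, 7, 8, 8, 8, 9, 9, 9, 10, 10, 10, 11]
step 2: w=[0.1349, 0.1349, 0.1247, 0.1247, 0.1247, 0.0859, 0.0859, 0.0859, 0.0323, 0.0323, 0.0323, 0.0014]  mean=0.8010  Neff=9.2318  idx=[0, 1, 1, 2, 3, 3, 4, 5, 6, 7, 8, 10]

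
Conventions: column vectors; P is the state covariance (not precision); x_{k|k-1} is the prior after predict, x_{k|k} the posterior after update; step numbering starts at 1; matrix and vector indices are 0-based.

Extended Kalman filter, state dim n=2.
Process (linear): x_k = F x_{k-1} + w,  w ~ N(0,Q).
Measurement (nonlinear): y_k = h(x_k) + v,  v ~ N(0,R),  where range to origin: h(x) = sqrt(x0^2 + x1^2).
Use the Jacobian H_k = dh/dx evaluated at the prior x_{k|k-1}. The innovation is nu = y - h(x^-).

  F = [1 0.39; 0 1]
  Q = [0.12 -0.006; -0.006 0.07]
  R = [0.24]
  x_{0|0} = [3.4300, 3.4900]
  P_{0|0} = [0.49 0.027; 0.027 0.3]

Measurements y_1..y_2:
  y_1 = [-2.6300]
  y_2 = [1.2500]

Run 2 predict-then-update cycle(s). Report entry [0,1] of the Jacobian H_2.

H_jac[0,1] = 0.5659

step 1: x^-=[4.7911, 3.4900]  P^-=[0.6767 0.1380; 0.1380 0.3700]  H_jac=[0.8083 0.5888]  S=[0.9417]  K=[0.6671; 0.3498]  nu=[-8.5575]  x^+=[-0.9175, 0.4968]  P^+=[0.2576 -0.0817; -0.0817 0.2548]
step 2: x^-=[-0.7238, 0.4968]  P^-=[0.3526 0.0116; 0.0116 0.3248]  H_jac=[-0.8245 0.5659]  S=[0.5728]  K=[-0.4960; 0.3041]  nu=[0.3722]  x^+=[-0.9083, 0.6100]  P^+=[0.2117 0.0980; 0.0980 0.2718]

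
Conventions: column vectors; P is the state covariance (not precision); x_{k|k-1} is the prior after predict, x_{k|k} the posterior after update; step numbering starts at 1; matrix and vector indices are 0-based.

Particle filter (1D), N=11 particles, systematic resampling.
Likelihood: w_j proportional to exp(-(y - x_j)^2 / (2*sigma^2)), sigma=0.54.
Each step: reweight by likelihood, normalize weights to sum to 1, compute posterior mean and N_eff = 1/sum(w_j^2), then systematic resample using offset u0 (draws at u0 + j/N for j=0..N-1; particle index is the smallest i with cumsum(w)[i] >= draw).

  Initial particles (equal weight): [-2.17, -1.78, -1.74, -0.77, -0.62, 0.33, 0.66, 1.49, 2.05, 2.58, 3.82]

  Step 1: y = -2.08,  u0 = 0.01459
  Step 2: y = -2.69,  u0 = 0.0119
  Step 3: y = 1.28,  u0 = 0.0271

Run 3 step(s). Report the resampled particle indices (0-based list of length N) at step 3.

resampled_idx = [7, 7, 7, 8, 8, 9, 9, 9, 10, 10, 10]

step 1: w=[0.3597, 0.3125, 0.2991, 0.0192, 0.0094, 0.0000, 0.0000, 0.0000, 0.0000, 0.0000, 0.0000]  mean=-1.8779  Neff=3.1549  idx=[0, 0, 0, 0, 1, 1, 1, 1, 2, 2, 2]
step 2: w=[0.1526, 0.1526, 0.1526, 0.1526, 0.0587, 0.0587, 0.0587, 0.0587, 0.0516, 0.0516, 0.0516]  mean=-2.0119  Neff=8.7008  idx=[0, 0, 1, 1, 2, 3, 3, 4, 6, 7, 9]
step 3: w=[0.0028, 0.0028, 0.0028, 0.0028, 0.0028, 0.0028, 0.0028, 0.2170, 0.2170, 0.2170, 0.3293]  mean=-1.7744  Neff=4.0026  idx=[7, 7, 7, 8, 8, 9, 9, 9, 10, 10, 10]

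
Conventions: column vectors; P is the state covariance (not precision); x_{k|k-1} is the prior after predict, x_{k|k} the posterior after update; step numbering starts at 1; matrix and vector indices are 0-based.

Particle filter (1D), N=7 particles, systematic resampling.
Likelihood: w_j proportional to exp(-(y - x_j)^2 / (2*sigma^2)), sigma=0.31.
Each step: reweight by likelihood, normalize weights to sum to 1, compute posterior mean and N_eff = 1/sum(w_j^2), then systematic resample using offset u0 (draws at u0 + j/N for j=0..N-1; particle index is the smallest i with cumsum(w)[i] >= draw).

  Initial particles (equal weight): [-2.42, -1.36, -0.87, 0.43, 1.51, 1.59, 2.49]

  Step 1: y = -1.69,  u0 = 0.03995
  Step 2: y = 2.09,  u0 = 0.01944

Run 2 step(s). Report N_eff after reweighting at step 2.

step 1: w=[0.0947, 0.8595, 0.0458, 0.0000, 0.0000, 0.0000, 0.0000]  mean=-1.4379  Neff=1.3336  idx=[0, 1, 1, 1, 1, 1, 1]
step 2: w=[0.0000, 0.1667, 0.1667, 0.1667, 0.1667, 0.1667, 0.1667]  mean=-1.3600  Neff=6.0000  idx=[1, 1, 2, 3, 4, 5, 6]

N_eff = 6.0000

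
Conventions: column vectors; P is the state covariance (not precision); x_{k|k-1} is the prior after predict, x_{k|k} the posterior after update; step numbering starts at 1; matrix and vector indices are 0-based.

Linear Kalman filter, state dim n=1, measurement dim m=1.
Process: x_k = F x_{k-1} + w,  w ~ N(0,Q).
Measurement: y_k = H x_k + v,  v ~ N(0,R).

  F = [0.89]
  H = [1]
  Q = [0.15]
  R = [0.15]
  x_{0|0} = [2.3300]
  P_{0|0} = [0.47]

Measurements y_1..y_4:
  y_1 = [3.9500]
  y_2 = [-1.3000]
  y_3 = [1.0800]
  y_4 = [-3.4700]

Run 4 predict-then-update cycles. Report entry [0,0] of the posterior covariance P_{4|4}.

step 1: x^-=[2.0737]  P^-=[0.5223]  S=[0.6723]  K=[0.7769]  nu=[1.8763]  x^+=[3.5314]  P^+=[0.1165]
step 2: x^-=[3.1429]  P^-=[0.2423]  S=[0.3923]  K=[0.6176]  nu=[-4.4429]  x^+=[0.3988]  P^+=[0.0926]
step 3: x^-=[0.3549]  P^-=[0.2234]  S=[0.3734]  K=[0.5983]  nu=[0.7251]  x^+=[0.7887]  P^+=[0.0897]
step 4: x^-=[0.7020]  P^-=[0.2211]  S=[0.3711]  K=[0.5958]  nu=[-4.1720]  x^+=[-1.7836]  P^+=[0.0894]

P_post[0,0] = 0.0894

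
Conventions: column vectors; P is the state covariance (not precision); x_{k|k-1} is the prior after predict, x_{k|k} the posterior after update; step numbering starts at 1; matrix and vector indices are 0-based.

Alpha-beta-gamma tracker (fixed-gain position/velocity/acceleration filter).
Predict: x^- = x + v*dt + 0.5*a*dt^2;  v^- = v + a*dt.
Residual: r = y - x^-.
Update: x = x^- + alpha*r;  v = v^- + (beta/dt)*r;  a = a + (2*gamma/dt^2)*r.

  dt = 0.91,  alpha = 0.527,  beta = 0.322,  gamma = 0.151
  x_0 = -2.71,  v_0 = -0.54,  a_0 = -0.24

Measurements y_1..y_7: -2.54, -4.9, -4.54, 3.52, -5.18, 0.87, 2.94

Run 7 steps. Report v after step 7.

v_post = 3.3231

step 1: x_pred=-3.3008  r=0.7608  x^+=-2.8998  v^+=-0.4892  a^+=0.0374
step 2: x_pred=-3.3295  r=-1.5705  x^+=-4.1572  v^+=-1.0108  a^+=-0.5353
step 3: x_pred=-5.2987  r=0.7587  x^+=-4.8988  v^+=-1.2295  a^+=-0.2586
step 4: x_pred=-6.1248  r=9.6448  x^+=-1.0420  v^+=1.9479  a^+=3.2587
step 5: x_pred=2.0799  r=-7.2599  x^+=-1.7461  v^+=2.3445  a^+=0.6111
step 6: x_pred=0.6404  r=0.2296  x^+=0.7614  v^+=2.9818  a^+=0.6948
step 7: x_pred=3.7626  r=-0.8226  x^+=3.3291  v^+=3.3231  a^+=0.3948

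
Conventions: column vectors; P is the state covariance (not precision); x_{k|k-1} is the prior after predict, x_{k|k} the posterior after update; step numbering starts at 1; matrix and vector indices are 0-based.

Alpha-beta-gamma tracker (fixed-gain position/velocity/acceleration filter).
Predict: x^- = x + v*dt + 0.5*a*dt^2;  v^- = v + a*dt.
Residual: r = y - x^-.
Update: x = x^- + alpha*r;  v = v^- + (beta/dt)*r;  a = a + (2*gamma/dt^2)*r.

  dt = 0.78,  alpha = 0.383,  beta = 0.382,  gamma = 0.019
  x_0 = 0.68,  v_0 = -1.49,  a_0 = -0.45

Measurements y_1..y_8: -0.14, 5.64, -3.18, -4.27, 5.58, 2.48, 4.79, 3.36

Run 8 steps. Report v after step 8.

v_post = 2.0414

step 1: x_pred=-0.6191  r=0.4791  x^+=-0.4356  v^+=-1.6064  a^+=-0.4201
step 2: x_pred=-1.8164  r=7.4564  x^+=1.0394  v^+=1.7177  a^+=0.0456
step 3: x_pred=2.3931  r=-5.5731  x^+=0.2586  v^+=-0.9761  a^+=-0.3025
step 4: x_pred=-0.5948  r=-3.6752  x^+=-2.0024  v^+=-3.0119  a^+=-0.5320
step 5: x_pred=-4.5135  r=10.0935  x^+=-0.6477  v^+=1.5163  a^+=0.0984
step 6: x_pred=0.5650  r=1.9150  x^+=1.2984  v^+=2.5310  a^+=0.2180
step 7: x_pred=3.3389  r=1.4511  x^+=3.8947  v^+=3.4117  a^+=0.3087
step 8: x_pred=6.6497  r=-3.2897  x^+=5.3898  v^+=2.0414  a^+=0.1032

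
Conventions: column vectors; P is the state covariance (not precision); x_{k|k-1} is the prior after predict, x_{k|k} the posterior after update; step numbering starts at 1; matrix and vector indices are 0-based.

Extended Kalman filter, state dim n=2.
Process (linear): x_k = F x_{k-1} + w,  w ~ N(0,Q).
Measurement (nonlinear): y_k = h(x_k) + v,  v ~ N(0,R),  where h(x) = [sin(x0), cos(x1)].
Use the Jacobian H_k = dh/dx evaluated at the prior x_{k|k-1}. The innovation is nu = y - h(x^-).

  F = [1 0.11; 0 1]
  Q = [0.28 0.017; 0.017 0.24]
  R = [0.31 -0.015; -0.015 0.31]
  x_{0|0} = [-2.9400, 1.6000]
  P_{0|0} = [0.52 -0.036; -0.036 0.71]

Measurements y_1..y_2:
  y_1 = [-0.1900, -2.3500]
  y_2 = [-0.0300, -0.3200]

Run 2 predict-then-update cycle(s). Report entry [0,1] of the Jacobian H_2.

H_jac[0,1] = 0.0000

step 1: x^-=[-2.7640, 1.6000]  P^-=[0.8007 0.0591; 0.0591 0.9500]  H_jac=[-0.9296 0.0000; 0.0000 -0.9996]  S=[1.0018 0.0399; 0.0399 1.2592]  K=[-0.7420 -0.0234; -0.0248 -0.7533]  nu=[0.1787, -2.3208]  x^+=[-2.8423, 3.3439]  P^+=[0.2471 -0.0039; -0.0039 0.2333]
step 2: x^-=[-2.4744, 3.3439]  P^-=[0.5290 0.0388; 0.0388 0.4733]  H_jac=[-0.7856 0.0000; 0.0000 0.2010]  S=[0.6365 -0.0211; -0.0211 0.3291]  K=[-0.6536 -0.0183; -0.0384 0.2865]  nu=[0.5887, 0.6596]  x^+=[-2.8713, 3.5103]  P^+=[0.2576 0.0206; 0.0206 0.4448]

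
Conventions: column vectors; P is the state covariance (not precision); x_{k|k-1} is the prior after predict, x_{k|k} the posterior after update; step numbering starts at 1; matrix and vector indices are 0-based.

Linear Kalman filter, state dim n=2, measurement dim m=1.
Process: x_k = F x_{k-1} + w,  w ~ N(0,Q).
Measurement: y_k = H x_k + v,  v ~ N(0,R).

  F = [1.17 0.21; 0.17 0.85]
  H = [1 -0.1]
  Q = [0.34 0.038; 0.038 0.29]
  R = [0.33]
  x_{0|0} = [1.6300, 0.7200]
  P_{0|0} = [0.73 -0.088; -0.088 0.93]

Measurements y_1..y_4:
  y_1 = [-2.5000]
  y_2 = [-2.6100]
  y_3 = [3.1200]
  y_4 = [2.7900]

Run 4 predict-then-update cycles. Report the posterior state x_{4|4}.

step 1: x^-=[2.0583, 0.8891]  P^-=[1.3371 0.2585; 0.2585 0.9576]  S=[1.6249]  K=[0.8069; 0.1002]  nu=[-4.4694]  x^+=[-1.5482, 0.4414]  P^+=[0.2790 0.1272; 0.1272 0.9413]
step 2: x^-=[-1.7187, 0.1120]  P^-=[0.8259 0.3925; 0.3925 1.0149]  S=[1.0876]  K=[0.7233; 0.2676]  nu=[-0.8801]  x^+=[-2.3553, -0.1236]  P^+=[0.2569 0.1820; 0.1820 0.9370]
step 3: x^-=[-2.7817, -0.5054]  P^-=[0.8224 0.4439; 0.4439 1.0270]  S=[1.0739]  K=[0.7245; 0.3177]  nu=[5.8511]  x^+=[1.4574, 1.3533]  P^+=[0.2588 0.1967; 0.1967 0.9186]
step 4: x^-=[1.9893, 1.3981]  P^-=[0.8314 0.4561; 0.4561 1.0180]  S=[1.0803]  K=[0.7273; 0.3279]  nu=[0.9405]  x^+=[2.6734, 1.7065]  P^+=[0.2599 0.1984; 0.1984 0.9019]

x_post = [2.6734, 1.7065]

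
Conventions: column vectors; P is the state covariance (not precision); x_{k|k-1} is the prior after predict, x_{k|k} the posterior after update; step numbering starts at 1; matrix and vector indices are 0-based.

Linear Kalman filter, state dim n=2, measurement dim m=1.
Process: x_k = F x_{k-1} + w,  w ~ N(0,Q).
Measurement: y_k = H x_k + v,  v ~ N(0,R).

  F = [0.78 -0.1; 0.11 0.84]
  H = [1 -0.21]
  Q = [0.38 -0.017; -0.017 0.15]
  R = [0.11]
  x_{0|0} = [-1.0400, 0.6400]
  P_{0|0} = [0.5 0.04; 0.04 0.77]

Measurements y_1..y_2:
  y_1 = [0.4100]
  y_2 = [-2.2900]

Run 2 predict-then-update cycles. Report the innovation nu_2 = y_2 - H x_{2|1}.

step 1: x^-=[-0.8752, 0.4232]  P^-=[0.6857 -0.0130; -0.0130 0.7068]  S=[0.8323]  K=[0.8271; -0.1940]  nu=[1.3741]  x^+=[0.2613, 0.1567]  P^+=[0.1163 0.1205; 0.1205 0.6754]
step 2: x^-=[0.1881, 0.1604]  P^-=[0.4387 0.0139; 0.0139 0.6503]  S=[0.5716]  K=[0.7625; -0.2147]  nu=[-2.4445]  x^+=[-1.6757, 0.6851]  P^+=[0.1064 0.1074; 0.1074 0.6239]

innov = [-2.4445]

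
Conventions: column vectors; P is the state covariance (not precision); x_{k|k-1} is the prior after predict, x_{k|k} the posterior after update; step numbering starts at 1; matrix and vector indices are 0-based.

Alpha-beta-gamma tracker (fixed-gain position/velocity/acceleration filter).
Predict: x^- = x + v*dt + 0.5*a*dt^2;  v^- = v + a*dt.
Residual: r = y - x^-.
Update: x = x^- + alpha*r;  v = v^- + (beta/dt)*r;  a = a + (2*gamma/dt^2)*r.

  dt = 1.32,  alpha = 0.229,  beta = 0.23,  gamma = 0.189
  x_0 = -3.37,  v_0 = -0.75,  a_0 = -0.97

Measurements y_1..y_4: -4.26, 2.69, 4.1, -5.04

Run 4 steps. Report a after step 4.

a_post = 1.8235

step 1: x_pred=-5.2051  r=0.9451  x^+=-4.9886  v^+=-1.8657  a^+=-0.7650
step 2: x_pred=-8.1179  r=10.8079  x^+=-5.6429  v^+=-0.9923  a^+=1.5797
step 3: x_pred=-5.5765  r=9.6765  x^+=-3.3606  v^+=2.7789  a^+=3.6789
step 4: x_pred=3.5127  r=-8.5527  x^+=1.5542  v^+=6.1449  a^+=1.8235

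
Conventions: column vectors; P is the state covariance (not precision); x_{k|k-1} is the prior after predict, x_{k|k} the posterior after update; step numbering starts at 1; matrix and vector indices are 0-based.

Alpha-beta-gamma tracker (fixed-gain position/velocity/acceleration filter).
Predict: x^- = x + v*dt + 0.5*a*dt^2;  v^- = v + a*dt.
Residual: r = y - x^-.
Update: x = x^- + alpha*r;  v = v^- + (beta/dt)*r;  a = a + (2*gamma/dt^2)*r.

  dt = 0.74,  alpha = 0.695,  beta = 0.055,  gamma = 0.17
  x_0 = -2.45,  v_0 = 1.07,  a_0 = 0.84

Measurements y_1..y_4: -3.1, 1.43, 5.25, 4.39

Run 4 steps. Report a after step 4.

step 1: x_pred=-1.4282  r=-1.6718  x^+=-2.5901  v^+=1.5673  a^+=-0.1980
step 2: x_pred=-1.4845  r=2.9145  x^+=0.5411  v^+=1.6374  a^+=1.6116
step 3: x_pred=2.1940  r=3.0560  x^+=4.3179  v^+=3.0571  a^+=3.5090
step 4: x_pred=7.5410  r=-3.1510  x^+=5.3510  v^+=5.4196  a^+=1.5526

a_post = 1.5526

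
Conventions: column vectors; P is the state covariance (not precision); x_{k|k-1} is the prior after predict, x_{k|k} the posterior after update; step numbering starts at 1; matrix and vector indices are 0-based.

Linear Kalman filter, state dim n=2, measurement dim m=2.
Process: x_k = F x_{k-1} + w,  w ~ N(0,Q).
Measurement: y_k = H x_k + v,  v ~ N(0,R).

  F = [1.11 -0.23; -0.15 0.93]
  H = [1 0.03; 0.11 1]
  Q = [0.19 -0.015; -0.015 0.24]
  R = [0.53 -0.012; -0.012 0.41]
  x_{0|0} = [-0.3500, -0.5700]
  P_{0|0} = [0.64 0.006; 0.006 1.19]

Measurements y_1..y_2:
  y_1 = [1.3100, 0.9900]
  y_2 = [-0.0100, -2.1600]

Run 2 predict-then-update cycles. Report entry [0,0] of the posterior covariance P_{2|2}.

P_post[0,0] = 0.2955

step 1: x^-=[-0.2574, -0.4776]  P^-=[1.0384 -0.3697; -0.3697 1.2820]  S=[1.5474 -0.2302; -0.2302 1.6232]  K=[0.6543 -0.0646; -0.1024 0.7502]  nu=[1.5817, 1.4959]  x^+=[0.6809, 0.4826]  P^+=[0.3497 -0.0728; -0.0728 0.3168]
step 2: x^-=[0.6448, 0.3467]  P^-=[0.6748 -0.2187; -0.2187 0.5422]  S=[1.1922 -0.1409; -0.1409 0.9123]  K=[0.5519 -0.0731; -0.1046 0.5518]  nu=[-0.6652, -2.5776]  x^+=[0.4661, -1.0062]  P^+=[0.2955 -0.0691; -0.0691 0.2351]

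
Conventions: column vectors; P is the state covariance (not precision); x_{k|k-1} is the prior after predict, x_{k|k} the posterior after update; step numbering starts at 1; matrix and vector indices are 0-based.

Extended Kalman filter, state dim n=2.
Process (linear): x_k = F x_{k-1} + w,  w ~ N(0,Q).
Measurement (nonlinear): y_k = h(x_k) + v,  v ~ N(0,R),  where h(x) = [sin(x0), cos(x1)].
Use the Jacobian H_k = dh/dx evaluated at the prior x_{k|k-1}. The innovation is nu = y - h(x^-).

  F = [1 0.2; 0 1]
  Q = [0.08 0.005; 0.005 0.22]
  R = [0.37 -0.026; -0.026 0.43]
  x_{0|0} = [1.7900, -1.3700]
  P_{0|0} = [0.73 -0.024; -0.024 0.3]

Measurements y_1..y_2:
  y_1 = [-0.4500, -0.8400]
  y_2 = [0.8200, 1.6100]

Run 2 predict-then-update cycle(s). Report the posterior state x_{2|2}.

step 1: x^-=[1.5160, -1.3700]  P^-=[0.8124 0.0410; 0.0410 0.5200]  H_jac=[0.0548 0.0000; 0.0000 0.9799]  S=[0.3724 -0.0238; -0.0238 0.9293]  K=[0.1224 0.0464; 0.0411 0.5494]  nu=[-1.4485, -1.0394]  x^+=[1.2905, -2.0006]  P^+=[0.8051 0.0171; 0.0171 0.2400]
step 2: x^-=[0.8903, -2.0006]  P^-=[0.9015 0.0701; 0.0701 0.4600]  H_jac=[0.6291 0.0000; 0.0000 0.9090]  S=[0.7269 0.0141; 0.0141 0.8101]  K=[0.7791 0.0651; 0.0507 0.5153]  nu=[0.0427, 2.0267]  x^+=[1.0556, -0.9541]  P^+=[0.4555 0.0085; 0.0085 0.2423]

x_post = [1.0556, -0.9541]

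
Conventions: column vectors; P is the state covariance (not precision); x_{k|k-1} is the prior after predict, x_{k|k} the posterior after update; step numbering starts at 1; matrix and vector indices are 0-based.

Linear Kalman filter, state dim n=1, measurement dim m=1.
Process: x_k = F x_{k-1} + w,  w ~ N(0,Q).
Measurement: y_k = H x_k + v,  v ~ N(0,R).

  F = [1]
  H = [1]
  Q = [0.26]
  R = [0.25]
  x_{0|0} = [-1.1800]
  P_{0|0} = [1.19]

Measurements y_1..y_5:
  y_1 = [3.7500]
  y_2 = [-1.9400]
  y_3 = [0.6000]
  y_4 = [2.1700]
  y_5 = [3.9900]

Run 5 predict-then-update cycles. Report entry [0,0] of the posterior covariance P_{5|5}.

step 1: x^-=[-1.1800]  P^-=[1.4500]  S=[1.7000]  K=[0.8529]  nu=[4.9300]  x^+=[3.0250]  P^+=[0.2132]
step 2: x^-=[3.0250]  P^-=[0.4732]  S=[0.7232]  K=[0.6543]  nu=[-4.9650]  x^+=[-0.2238]  P^+=[0.1636]
step 3: x^-=[-0.2238]  P^-=[0.4236]  S=[0.6736]  K=[0.6289]  nu=[0.8238]  x^+=[0.2943]  P^+=[0.1572]
step 4: x^-=[0.2943]  P^-=[0.4172]  S=[0.6672]  K=[0.6253]  nu=[1.8757]  x^+=[1.4672]  P^+=[0.1563]
step 5: x^-=[1.4672]  P^-=[0.4163]  S=[0.6663]  K=[0.6248]  nu=[2.5228]  x^+=[3.0435]  P^+=[0.1562]

P_post[0,0] = 0.1562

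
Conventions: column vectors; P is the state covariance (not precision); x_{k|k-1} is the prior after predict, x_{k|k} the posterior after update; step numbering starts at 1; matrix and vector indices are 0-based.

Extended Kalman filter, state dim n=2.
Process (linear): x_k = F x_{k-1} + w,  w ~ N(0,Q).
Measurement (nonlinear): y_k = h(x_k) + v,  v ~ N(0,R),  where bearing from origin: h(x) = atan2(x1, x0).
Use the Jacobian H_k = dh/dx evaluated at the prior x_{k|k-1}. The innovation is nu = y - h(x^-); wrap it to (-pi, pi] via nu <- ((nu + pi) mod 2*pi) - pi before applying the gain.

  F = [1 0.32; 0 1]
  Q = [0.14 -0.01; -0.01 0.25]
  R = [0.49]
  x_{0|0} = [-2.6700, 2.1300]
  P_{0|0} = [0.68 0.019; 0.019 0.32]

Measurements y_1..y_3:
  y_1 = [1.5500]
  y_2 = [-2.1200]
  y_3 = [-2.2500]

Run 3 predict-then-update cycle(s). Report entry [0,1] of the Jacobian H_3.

H_jac[0,1] = -0.2918

step 1: x^-=[-1.9884, 2.1300]  P^-=[0.8649 0.1114; 0.1114 0.5700]  H_jac=[-0.2509 -0.2342]  S=[0.5888]  K=[-0.4128; -0.2742]  nu=[-0.7718]  x^+=[-1.6698, 2.3416]  P^+=[0.7646 0.0448; 0.0448 0.5257]
step 2: x^-=[-0.9204, 2.3416]  P^-=[0.9871 0.2030; 0.2030 0.7757]  H_jac=[-0.3699 -0.1454]  S=[0.6633]  K=[-0.5950; -0.2833]  nu=[2.2179]  x^+=[-2.2400, 1.7134]  P^+=[0.7523 0.0912; 0.0912 0.7225]
step 3: x^-=[-1.6917, 1.7134]  P^-=[1.0246 0.3124; 0.3124 0.9725]  H_jac=[-0.2955 -0.2918]  S=[0.7162]  K=[-0.5501; -0.5252]  nu=[1.6834]  x^+=[-2.6177, 0.8294]  P^+=[0.8079 0.1055; 0.1055 0.7750]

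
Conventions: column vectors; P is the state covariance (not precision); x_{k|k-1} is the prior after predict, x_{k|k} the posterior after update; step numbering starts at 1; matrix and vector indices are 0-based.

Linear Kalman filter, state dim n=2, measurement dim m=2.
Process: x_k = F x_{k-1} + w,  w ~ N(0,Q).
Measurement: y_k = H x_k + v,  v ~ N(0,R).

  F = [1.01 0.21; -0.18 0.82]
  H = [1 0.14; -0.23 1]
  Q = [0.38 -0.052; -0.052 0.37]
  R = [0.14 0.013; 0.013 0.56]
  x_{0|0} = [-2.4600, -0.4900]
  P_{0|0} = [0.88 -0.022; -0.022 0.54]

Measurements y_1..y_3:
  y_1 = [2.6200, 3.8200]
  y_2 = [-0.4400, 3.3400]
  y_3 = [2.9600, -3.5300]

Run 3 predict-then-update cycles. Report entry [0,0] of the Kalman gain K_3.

step 1: x^-=[-2.5875, 0.0410]  P^-=[1.2922 -0.1364; -0.1364 0.7681]  S=[1.4090 -0.3087; -0.3087 1.4592]  K=[0.8792 -0.1112; 0.1044 0.5700]  nu=[5.2018, 3.1839]  x^+=[1.6317, 2.3986]  P^+=[0.1247 -0.0221; -0.0221 0.3154]
step 2: x^-=[2.1517, 1.6732]  P^-=[0.5118 -0.0379; -0.0379 0.5927]  S=[0.6528 -0.0584; -0.0584 1.1972]  K=[0.7676 -0.0925; 0.1145 0.5079]  nu=[-2.8260, 2.1617]  x^+=[-0.2174, 2.4475]  P^+=[0.1086 -0.0168; -0.0168 0.2821]
step 3: x^-=[0.2944, 2.0461]  P^-=[0.4961 -0.0365; -0.0365 0.5681]  S=[0.6370 -0.0569; -0.0569 1.1712]  K=[0.7626 -0.0915; 0.1120 0.4977]  nu=[2.3792, -5.5084]  x^+=[2.6130, -0.4290]  P^+=[0.1079 -0.0165; -0.0165 0.2764]

K[0,0] = 0.7626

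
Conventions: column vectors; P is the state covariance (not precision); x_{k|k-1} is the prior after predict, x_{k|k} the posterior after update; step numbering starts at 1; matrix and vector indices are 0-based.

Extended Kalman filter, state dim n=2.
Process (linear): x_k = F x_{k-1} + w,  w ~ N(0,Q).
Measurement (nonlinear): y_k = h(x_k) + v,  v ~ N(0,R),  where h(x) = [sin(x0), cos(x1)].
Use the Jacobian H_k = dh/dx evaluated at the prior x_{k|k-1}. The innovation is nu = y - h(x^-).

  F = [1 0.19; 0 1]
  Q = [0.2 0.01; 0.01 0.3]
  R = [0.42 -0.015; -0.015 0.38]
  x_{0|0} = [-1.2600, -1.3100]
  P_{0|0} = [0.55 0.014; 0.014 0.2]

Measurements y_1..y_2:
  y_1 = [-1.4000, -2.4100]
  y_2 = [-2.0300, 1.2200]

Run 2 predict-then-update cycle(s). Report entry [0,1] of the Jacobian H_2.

step 1: x^-=[-1.5089, -1.3100]  P^-=[0.7625 0.0620; 0.0620 0.5000]  H_jac=[0.0619 0.0000; 0.0000 0.9662]  S=[0.4229 -0.0113; -0.0113 0.8468]  K=[0.1135 0.0723; 0.0243 0.5708]  nu=[-0.4019, -2.6679]  x^+=[-1.7473, -2.8427]  P^+=[0.7529 0.0267; 0.0267 0.2241]
step 2: x^-=[-2.2874, -2.8427]  P^-=[0.9711 0.0792; 0.0792 0.5241]  H_jac=[-0.6568 0.0000; 0.0000 0.2945]  S=[0.8389 -0.0303; -0.0303 0.4254]  K=[-0.7603 0.0007; -0.0491 0.3593]  nu=[-1.2760, 2.1757]  x^+=[-1.3159, -1.9985]  P^+=[0.4862 0.0396; 0.0396 0.4661]

H_jac[0,1] = 0.0000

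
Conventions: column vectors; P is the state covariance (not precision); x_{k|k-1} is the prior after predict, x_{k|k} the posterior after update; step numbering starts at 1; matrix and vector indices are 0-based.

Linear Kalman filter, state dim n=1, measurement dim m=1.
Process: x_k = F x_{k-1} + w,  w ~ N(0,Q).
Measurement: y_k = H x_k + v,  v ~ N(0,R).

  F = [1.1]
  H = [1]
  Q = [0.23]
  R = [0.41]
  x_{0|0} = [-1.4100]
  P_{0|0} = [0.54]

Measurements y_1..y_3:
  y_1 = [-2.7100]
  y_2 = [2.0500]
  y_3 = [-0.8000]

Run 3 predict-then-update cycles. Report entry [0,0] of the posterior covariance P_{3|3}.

step 1: x^-=[-1.5510]  P^-=[0.8834]  S=[1.2934]  K=[0.6830]  nu=[-1.1590]  x^+=[-2.3426]  P^+=[0.2800]
step 2: x^-=[-2.5769]  P^-=[0.5688]  S=[0.9788]  K=[0.5811]  nu=[4.6269]  x^+=[0.1120]  P^+=[0.2383]
step 3: x^-=[0.1232]  P^-=[0.5183]  S=[0.9283]  K=[0.5583]  nu=[-0.9232]  x^+=[-0.3923]  P^+=[0.2289]

P_post[0,0] = 0.2289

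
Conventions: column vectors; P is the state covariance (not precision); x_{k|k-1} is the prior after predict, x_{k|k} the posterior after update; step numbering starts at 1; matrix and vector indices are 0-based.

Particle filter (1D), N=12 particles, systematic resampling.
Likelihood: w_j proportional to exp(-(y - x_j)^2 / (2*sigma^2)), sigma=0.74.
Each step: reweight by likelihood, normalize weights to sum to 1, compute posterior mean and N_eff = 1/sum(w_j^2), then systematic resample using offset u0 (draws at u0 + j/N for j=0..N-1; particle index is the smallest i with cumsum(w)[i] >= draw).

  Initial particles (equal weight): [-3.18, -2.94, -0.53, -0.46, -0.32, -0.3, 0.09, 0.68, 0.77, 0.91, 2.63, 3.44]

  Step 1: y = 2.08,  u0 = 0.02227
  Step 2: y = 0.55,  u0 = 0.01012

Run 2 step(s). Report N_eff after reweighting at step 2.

step 1: w=[0.0000, 0.0000, 0.0012, 0.0017, 0.0032, 0.0034, 0.0163, 0.1013, 0.1266, 0.1738, 0.4603, 0.1121]  mean=1.9188  Neff=3.5554  idx=[6, 7, 8, 9, 9, 10, 10, 10, 10, 10, 10, 11]
step 2: w=[0.1769, 0.2114, 0.2054, 0.1907, 0.1907, 0.0041, 0.0041, 0.0041, 0.0041, 0.0041, 0.0041, 0.0001]  mean=0.7304  Neff=5.2354  idx=[0, 0, 0, 1, 1, 2, 2, 2, 3, 3, 4, 4]

N_eff = 5.2354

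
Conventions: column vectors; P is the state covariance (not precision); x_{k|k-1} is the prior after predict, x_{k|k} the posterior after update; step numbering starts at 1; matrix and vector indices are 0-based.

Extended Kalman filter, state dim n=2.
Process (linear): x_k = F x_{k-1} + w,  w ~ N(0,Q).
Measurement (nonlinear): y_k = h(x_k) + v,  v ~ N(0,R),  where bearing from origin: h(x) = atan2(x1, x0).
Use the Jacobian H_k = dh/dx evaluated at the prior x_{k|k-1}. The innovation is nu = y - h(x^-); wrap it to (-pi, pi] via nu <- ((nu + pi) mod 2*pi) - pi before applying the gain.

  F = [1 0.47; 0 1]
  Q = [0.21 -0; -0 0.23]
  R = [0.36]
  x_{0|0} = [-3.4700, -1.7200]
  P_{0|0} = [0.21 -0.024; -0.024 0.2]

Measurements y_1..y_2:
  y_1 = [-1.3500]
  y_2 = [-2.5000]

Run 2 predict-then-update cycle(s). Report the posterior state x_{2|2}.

x_post = [-5.1418, -2.0858]

step 1: x^-=[-4.2784, -1.7200]  P^-=[0.4416 0.0700; 0.0700 0.4300]  H_jac=[0.0809 -0.2012]  S=[0.3780]  K=[0.0572; -0.2139]  nu=[1.4093]  x^+=[-4.1977, -2.0215]  P^+=[0.4404 0.0746; 0.0746 0.4127]
step 2: x^-=[-5.1478, -2.0215]  P^-=[0.8117 0.2686; 0.2686 0.6427]  H_jac=[0.0661 -0.1683]  S=[0.3758]  K=[0.0225; -0.2406]  nu=[0.2674]  x^+=[-5.1418, -2.0858]  P^+=[0.8115 0.2706; 0.2706 0.6209]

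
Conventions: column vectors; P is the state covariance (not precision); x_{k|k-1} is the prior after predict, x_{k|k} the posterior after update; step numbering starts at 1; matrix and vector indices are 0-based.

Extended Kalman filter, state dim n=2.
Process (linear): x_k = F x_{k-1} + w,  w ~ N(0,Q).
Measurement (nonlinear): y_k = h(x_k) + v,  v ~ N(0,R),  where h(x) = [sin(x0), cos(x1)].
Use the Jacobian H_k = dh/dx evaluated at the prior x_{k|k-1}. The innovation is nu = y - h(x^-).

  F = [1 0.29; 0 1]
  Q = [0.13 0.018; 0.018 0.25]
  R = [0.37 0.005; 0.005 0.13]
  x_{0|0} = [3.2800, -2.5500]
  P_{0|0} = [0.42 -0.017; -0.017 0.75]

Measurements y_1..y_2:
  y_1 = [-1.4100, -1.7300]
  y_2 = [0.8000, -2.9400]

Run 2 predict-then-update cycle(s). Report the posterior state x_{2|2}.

step 1: x^-=[2.5405, -2.5500]  P^-=[0.6032 0.2185; 0.2185 1.0000]  H_jac=[-0.8247 0.0000; 0.0000 0.5577]  S=[0.7803 -0.0955; -0.0955 0.4410]  K=[-0.6202 0.1420; -0.0783 1.2476]  nu=[-1.9755, -0.8999]  x^+=[3.6379, -3.5182]  P^+=[0.2774 0.0275; 0.0275 0.2901]
step 2: x^-=[2.6176, -3.5182]  P^-=[0.4478 0.1297; 0.1297 0.5401]  H_jac=[-0.8658 0.0000; 0.0000 -0.3678]  S=[0.7057 0.0463; 0.0463 0.2031]  K=[-0.5421 -0.1113; -0.0964 -0.9563]  nu=[0.2997, -2.0101]  x^+=[2.6789, -1.6249]  P^+=[0.2323 0.0467; 0.0467 0.3394]

x_post = [2.6789, -1.6249]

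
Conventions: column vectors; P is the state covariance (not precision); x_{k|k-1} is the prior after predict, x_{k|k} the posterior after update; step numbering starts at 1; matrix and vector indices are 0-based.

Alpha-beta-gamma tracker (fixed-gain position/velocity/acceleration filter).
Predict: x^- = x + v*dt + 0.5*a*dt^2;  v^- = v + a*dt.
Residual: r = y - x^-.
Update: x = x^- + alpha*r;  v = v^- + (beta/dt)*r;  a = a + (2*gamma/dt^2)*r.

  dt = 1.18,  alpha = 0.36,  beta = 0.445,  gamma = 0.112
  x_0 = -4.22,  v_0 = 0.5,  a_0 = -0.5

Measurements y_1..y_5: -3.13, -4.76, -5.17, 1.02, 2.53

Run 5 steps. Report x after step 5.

step 1: x_pred=-3.9781  r=0.8481  x^+=-3.6728  v^+=0.2298  a^+=-0.3636
step 2: x_pred=-3.6547  r=-1.1053  x^+=-4.0526  v^+=-0.6160  a^+=-0.5414
step 3: x_pred=-5.1564  r=-0.0136  x^+=-5.1613  v^+=-1.2600  a^+=-0.5436
step 4: x_pred=-7.0265  r=8.0465  x^+=-4.1297  v^+=1.1331  a^+=0.7509
step 5: x_pred=-2.2699  r=4.7999  x^+=-0.5419  v^+=3.8293  a^+=1.5231

x_post = -0.5419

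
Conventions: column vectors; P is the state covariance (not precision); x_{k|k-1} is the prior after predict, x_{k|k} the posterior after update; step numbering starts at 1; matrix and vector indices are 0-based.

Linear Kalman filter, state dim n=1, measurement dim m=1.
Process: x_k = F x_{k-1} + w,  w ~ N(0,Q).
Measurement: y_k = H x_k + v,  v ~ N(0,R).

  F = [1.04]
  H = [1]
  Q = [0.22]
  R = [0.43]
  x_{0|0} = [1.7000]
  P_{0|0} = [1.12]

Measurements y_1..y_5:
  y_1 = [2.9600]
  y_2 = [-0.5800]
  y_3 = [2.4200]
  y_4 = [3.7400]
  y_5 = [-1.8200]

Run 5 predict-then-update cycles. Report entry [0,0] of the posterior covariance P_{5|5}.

step 1: x^-=[1.7680]  P^-=[1.4314]  S=[1.8614]  K=[0.7690]  nu=[1.1920]  x^+=[2.6846]  P^+=[0.3307]
step 2: x^-=[2.7920]  P^-=[0.5776]  S=[1.0076]  K=[0.5733]  nu=[-3.3720]  x^+=[0.8590]  P^+=[0.2465]
step 3: x^-=[0.8933]  P^-=[0.4866]  S=[0.9166]  K=[0.5309]  nu=[1.5267]  x^+=[1.7038]  P^+=[0.2283]
step 4: x^-=[1.7720]  P^-=[0.4669]  S=[0.8969]  K=[0.5206]  nu=[1.9680]  x^+=[2.7965]  P^+=[0.2238]
step 5: x^-=[2.9083]  P^-=[0.4621]  S=[0.8921]  K=[0.5180]  nu=[-4.7283]  x^+=[0.4591]  P^+=[0.2227]

P_post[0,0] = 0.2227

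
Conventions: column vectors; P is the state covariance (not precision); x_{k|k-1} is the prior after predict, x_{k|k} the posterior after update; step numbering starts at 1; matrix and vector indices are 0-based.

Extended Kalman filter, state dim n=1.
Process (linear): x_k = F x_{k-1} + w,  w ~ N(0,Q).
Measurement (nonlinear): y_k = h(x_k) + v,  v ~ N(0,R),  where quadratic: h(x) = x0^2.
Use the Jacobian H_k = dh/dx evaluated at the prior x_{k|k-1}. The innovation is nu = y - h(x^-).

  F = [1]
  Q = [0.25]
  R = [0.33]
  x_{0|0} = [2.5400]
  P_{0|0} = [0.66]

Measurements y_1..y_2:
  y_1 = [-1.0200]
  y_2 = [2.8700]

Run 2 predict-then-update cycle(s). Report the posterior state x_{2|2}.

step 1: x^-=[2.5400]  P^-=[0.9100]  H_jac=[5.0800]  S=[23.8138]  K=[0.1941]  nu=[-7.4716]  x^+=[1.0896]  P^+=[0.0126]
step 2: x^-=[1.0896]  P^-=[0.2626]  H_jac=[2.1792]  S=[1.5771]  K=[0.3629]  nu=[1.6828]  x^+=[1.7002]  P^+=[0.0549]

x_post = [1.7002]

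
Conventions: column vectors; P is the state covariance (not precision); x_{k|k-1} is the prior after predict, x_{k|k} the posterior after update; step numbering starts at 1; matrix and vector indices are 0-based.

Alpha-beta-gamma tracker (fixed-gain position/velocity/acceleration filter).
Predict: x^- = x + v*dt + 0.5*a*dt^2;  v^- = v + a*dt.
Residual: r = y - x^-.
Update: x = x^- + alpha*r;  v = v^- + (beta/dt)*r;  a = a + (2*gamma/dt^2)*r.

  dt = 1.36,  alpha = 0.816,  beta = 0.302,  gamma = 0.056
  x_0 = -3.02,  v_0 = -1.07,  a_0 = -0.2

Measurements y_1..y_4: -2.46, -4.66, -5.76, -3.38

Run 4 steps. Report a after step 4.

a_post = 0.1652

step 1: x_pred=-4.6602  r=2.2002  x^+=-2.8648  v^+=-0.8534  a^+=-0.0668
step 2: x_pred=-4.0873  r=-0.5727  x^+=-4.5546  v^+=-1.0714  a^+=-0.1015
step 3: x_pred=-6.1056  r=0.3456  x^+=-5.8236  v^+=-1.1327  a^+=-0.0805
step 4: x_pred=-7.4385  r=4.0585  x^+=-4.1268  v^+=-0.3410  a^+=0.1652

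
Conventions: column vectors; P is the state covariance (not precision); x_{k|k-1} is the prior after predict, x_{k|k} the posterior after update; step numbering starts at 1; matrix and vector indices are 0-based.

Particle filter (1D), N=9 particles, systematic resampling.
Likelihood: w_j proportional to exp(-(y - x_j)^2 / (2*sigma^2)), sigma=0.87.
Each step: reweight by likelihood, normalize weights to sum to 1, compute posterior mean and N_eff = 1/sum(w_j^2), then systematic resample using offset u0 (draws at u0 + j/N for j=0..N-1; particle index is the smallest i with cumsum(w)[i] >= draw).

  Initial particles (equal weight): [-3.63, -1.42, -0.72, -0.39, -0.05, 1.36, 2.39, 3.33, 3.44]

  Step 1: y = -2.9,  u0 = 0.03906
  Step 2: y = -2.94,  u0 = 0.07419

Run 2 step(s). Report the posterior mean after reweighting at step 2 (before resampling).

post_mean = -3.3437

step 1: w=[0.7018, 0.2348, 0.0432, 0.0155, 0.0047, 0.0000, 0.0000, 0.0000, 0.0000]  mean=-2.9182  Neff=1.8190  idx=[0, 0, 0, 0, 0, 0, 1, 1, 1]
step 2: w=[0.1451, 0.1451, 0.1451, 0.1451, 0.1451, 0.1451, 0.0432, 0.0432, 0.0432]  mean=-3.3437  Neff=7.5830  idx=[0, 1, 2, 2, 3, 4, 5, 5, 8]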